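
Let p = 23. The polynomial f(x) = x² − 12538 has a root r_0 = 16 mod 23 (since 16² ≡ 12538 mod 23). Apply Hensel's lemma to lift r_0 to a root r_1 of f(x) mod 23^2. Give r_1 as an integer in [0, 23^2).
r_1 = 499 (mod 529)

Hensel's recurrence: r_{i+1} = r_i − f(r_i)·(f′(r_i))^{-1} mod 23^{i+2}, with f′(x) = 2x. Iterate:
  r_0 = 16 (mod 23)
  r_1 = 499 (mod 529)
Final: r_1 = 499, and one checks f(r_1) ≡ 0 mod 23^2.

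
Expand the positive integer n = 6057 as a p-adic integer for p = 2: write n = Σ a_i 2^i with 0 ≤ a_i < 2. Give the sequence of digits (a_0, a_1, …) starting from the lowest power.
(a_0, a_1, …) = (1, 0, 0, 1, 0, 1, 0, 1, 1, 1, 1, 0, 1)

Repeated division by 2 gives the digits low-to-high: 6057 = 1 + 1·2^3 + 1·2^5 + 1·2^7 + 1·2^8 + 1·2^9 + 1·2^10 + 1·2^12. Digit sequence: (1, 0, 0, 1, 0, 1, 0, 1, 1, 1, 1, 0, 1).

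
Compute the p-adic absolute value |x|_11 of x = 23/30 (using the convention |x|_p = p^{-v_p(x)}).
|23/30|_11 = 1

Step 1 — compute v_11(x) by factoring powers of 11 out of the numerator and denominator: v_11(23/30) = 0. Step 2 — apply |x|_p = p^{-v_p(x)} = 11^{0} = 1.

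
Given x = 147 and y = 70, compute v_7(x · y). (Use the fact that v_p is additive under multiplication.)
v_7(10290) = 3

v_p(x) = 2 (factor: 147 = 7^2 · 3); v_p(y) = 1 (factor: 70 = 7^1 · 10). Additivity: v_p(xy) = v_p(x) + v_p(y) = 2 + 1 = 3. (Direct check: xy = 10290 = 7^3 · (30).)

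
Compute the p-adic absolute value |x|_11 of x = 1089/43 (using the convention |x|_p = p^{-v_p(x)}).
|1089/43|_11 = 1/121

Step 1 — compute v_11(x) by factoring powers of 11 out of the numerator and denominator: v_11(1089/43) = 2. Step 2 — apply |x|_p = p^{-v_p(x)} = 11^{-2} = 1/121.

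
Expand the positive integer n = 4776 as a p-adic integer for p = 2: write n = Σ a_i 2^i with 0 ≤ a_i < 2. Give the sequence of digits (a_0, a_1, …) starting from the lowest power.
(a_0, a_1, …) = (0, 0, 0, 1, 0, 1, 0, 1, 0, 1, 0, 0, 1)

Repeated division by 2 gives the digits low-to-high: 4776 = 1·2^3 + 1·2^5 + 1·2^7 + 1·2^9 + 1·2^12. Digit sequence: (0, 0, 0, 1, 0, 1, 0, 1, 0, 1, 0, 0, 1).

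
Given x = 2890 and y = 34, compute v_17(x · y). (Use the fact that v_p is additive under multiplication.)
v_17(98260) = 3

v_p(x) = 2 (factor: 2890 = 17^2 · 10); v_p(y) = 1 (factor: 34 = 17^1 · 2). Additivity: v_p(xy) = v_p(x) + v_p(y) = 2 + 1 = 3. (Direct check: xy = 98260 = 17^3 · (20).)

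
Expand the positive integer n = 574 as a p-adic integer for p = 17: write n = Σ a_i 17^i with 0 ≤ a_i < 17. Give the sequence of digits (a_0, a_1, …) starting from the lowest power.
(a_0, a_1, …) = (13, 16, 1)

Repeated division by 17 gives the digits low-to-high: 574 = 13 + 16·17^1 + 1·17^2. Digit sequence: (13, 16, 1).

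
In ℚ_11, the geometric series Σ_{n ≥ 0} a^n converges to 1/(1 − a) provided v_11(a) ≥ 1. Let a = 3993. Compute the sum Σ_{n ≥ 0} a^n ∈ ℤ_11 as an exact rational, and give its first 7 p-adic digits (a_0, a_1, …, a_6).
Σ a^n = 1/(1 − a) = -1/3992;  first 7 digits = (1, 0, 0, 3, 0, 0, 9)

v_11(a) = 3 ≥ 1, so the series converges in ℤ_11 to 1/(1 − a) = 1/(1 − 3993) = -1/3992. Expand this rational in ℤ_11: compute digits iteratively via d_i = x_i mod 11, x_{i+1} = (x_i − d_i)/11. The first 7 digits are (1, 0, 0, 3, 0, 0, 9).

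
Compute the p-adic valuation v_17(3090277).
v_17(3090277) = 4

v_17(n) is the largest exponent k such that 17^k divides n. Factor out: 3090277 = 17^4 · 37. (Sign doesn't affect v_p.) So v_17(3090277) = 4.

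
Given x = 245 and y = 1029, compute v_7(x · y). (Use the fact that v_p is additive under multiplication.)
v_7(252105) = 5

v_p(x) = 2 (factor: 245 = 7^2 · 5); v_p(y) = 3 (factor: 1029 = 7^3 · 3). Additivity: v_p(xy) = v_p(x) + v_p(y) = 2 + 3 = 5. (Direct check: xy = 252105 = 7^5 · (15).)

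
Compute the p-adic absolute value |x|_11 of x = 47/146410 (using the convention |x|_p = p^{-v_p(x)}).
|47/146410|_11 = 14641

Step 1 — compute v_11(x) by factoring powers of 11 out of the numerator and denominator: v_11(47/146410) = -4. Step 2 — apply |x|_p = p^{-v_p(x)} = 11^{4} = 14641.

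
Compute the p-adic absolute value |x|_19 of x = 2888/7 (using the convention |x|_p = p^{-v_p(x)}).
|2888/7|_19 = 1/361

Step 1 — compute v_19(x) by factoring powers of 19 out of the numerator and denominator: v_19(2888/7) = 2. Step 2 — apply |x|_p = p^{-v_p(x)} = 19^{-2} = 1/361.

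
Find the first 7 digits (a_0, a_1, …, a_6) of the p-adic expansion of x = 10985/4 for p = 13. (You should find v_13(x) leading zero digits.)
(a_0, …, a_6) = (0, 0, 0, 11, 9, 9, 9)

v_13(10985/4) = 3, so a_0 = ... = a_2 = 0. Factor out: x = 13^3 · u with u = 5/4 a unit in ℤ_13. Expand u iteratively via a_{v+i} = u_i mod 13, u_{i+1} = (u_i − a_{v+i})/13:
  u_0 = 5/4;  a_3 = 11;  u_1 = (u_0 − 11)/13 = -3/4
  u_1 = -3/4;  a_4 = 9;  u_2 = (u_1 − 9)/13 = -3/4
  u_2 = -3/4;  a_5 = 9;  u_3 = (u_2 − 9)/13 = -3/4
  u_3 = -3/4;  a_6 = 9;  u_4 = (u_3 − 9)/13 = -3/4
Digits: (0, 0, 0, 11, 9, 9, 9).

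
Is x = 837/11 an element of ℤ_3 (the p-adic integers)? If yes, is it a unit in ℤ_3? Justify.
x ∈ ℤ_3 but not a unit; v_3(x) = 3 > 0

ℤ_3 = {x ∈ ℚ_3 : v_3(x) ≥ 0} and ℤ_3^× = {x ∈ ℤ_3 : v_3(x) = 0}. Here v_3(837/11) = v_3(num) − v_3(den) = 3; compare against these criteria.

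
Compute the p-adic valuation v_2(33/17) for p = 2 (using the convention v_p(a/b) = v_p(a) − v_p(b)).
v_2(33/17) = 0

Factor powers of 2 from the numerator and denominator of the reduced fraction: 33 = 2^0 · 33 and 17 = 2^0 · 17. Apply v_p(a/b) = v_p(a) − v_p(b): v_2(33/17) = 0 − 0 = 0.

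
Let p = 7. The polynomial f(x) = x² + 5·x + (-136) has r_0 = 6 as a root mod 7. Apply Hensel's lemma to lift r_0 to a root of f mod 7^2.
r_1 = 13 (mod 49)

Hensel: r_{i+1} = r_i − f(r_i)·(f′(r_i))^{-1} mod 7^{i+2}, f′(x) = 2x + 5. Iterate:
  r_0 = 6 (mod 7)
  r_1 = 13 (mod 49)
Final: r = 13 satisfies f(r) ≡ 0 mod 7^2.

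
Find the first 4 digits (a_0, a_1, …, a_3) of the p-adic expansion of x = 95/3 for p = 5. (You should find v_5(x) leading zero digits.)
(a_0, …, a_3) = (0, 3, 4, 1)

v_5(95/3) = 1, so a_0 = ... = a_0 = 0. Factor out: x = 5^1 · u with u = 19/3 a unit in ℤ_5. Expand u iteratively via a_{v+i} = u_i mod 5, u_{i+1} = (u_i − a_{v+i})/5:
  u_0 = 19/3;  a_1 = 3;  u_1 = (u_0 − 3)/5 = 2/3
  u_1 = 2/3;  a_2 = 4;  u_2 = (u_1 − 4)/5 = -2/3
  u_2 = -2/3;  a_3 = 1;  u_3 = (u_2 − 1)/5 = -1/3
Digits: (0, 3, 4, 1).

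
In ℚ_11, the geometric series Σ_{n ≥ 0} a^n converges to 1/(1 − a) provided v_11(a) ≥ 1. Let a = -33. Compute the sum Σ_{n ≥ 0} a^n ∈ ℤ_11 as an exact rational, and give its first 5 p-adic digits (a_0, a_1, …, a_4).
Σ a^n = 1/(1 − a) = 1/34;  first 5 digits = (1, 8, 8, 6, 1)

v_11(a) = 1 ≥ 1, so the series converges in ℤ_11 to 1/(1 − a) = 1/(1 − (-33)) = 1/34. Expand this rational in ℤ_11: compute digits iteratively via d_i = x_i mod 11, x_{i+1} = (x_i − d_i)/11. The first 5 digits are (1, 8, 8, 6, 1).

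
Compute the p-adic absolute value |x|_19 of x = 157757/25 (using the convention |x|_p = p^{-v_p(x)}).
|157757/25|_19 = 1/6859

Step 1 — compute v_19(x) by factoring powers of 19 out of the numerator and denominator: v_19(157757/25) = 3. Step 2 — apply |x|_p = p^{-v_p(x)} = 19^{-3} = 1/6859.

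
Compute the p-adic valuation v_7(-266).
v_7(-266) = 1

v_7(n) is the largest exponent k such that 7^k divides n. Factor out: -266 = -7^1 · 38. (Sign doesn't affect v_p.) So v_7(-266) = 1.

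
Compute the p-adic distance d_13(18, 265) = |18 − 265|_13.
d_13(18, 265) = 1/13

Step 1 — x − y = 18 − 265 = -247. Step 2 — v_13(-247) = 1 (factor: -247 = −(13^1 · 19); the sign does not affect v_p). Step 3 — |x − y|_13 = 13^{-1} = 1/13.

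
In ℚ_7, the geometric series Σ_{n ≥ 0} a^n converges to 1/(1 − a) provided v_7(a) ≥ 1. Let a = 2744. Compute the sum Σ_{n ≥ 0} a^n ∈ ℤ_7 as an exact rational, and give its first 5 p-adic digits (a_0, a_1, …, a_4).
Σ a^n = 1/(1 − a) = -1/2743;  first 5 digits = (1, 0, 0, 1, 1)

v_7(a) = 3 ≥ 1, so the series converges in ℤ_7 to 1/(1 − a) = 1/(1 − 2744) = -1/2743. Expand this rational in ℤ_7: compute digits iteratively via d_i = x_i mod 7, x_{i+1} = (x_i − d_i)/7. The first 5 digits are (1, 0, 0, 1, 1).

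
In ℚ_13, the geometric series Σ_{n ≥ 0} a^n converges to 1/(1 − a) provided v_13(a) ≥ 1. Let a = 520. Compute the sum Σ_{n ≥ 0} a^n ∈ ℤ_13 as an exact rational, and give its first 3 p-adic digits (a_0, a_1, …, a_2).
Σ a^n = 1/(1 − a) = -1/519;  first 3 digits = (1, 1, 4)

v_13(a) = 1 ≥ 1, so the series converges in ℤ_13 to 1/(1 − a) = 1/(1 − 520) = -1/519. Expand this rational in ℤ_13: compute digits iteratively via d_i = x_i mod 13, x_{i+1} = (x_i − d_i)/13. The first 3 digits are (1, 1, 4).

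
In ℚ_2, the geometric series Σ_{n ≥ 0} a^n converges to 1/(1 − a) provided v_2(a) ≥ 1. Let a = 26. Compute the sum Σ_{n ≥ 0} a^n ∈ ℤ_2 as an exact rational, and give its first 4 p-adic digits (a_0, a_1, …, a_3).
Σ a^n = 1/(1 − a) = -1/25;  first 4 digits = (1, 1, 1, 0)

v_2(a) = 1 ≥ 1, so the series converges in ℤ_2 to 1/(1 − a) = 1/(1 − 26) = -1/25. Expand this rational in ℤ_2: compute digits iteratively via d_i = x_i mod 2, x_{i+1} = (x_i − d_i)/2. The first 4 digits are (1, 1, 1, 0).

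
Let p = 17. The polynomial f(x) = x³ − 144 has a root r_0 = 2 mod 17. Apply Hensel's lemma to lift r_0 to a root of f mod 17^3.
r_2 = 495 (mod 4913)

Hensel: r_{i+1} = r_i − f(r_i)/f′(r_i) mod 17^{i+2}, where f′(x) = 3x². Iterate:
  r_0 = 2 (mod 17)
  r_1 = 206 (mod 289)
  r_2 = 495 (mod 4913)
Final: r = 495 with f(r) ≡ 0 mod 17^3.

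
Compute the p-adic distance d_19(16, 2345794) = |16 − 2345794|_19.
d_19(16, 2345794) = 1/130321

Step 1 — x − y = 16 − 2345794 = -2345778. Step 2 — v_19(-2345778) = 4 (factor: -2345778 = −(19^4 · 18); the sign does not affect v_p). Step 3 — |x − y|_19 = 19^{-4} = 1/130321.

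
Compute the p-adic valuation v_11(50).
v_11(50) = 0

v_11(n) is the largest exponent k such that 11^k divides n. Factor out: 50 = 11^0 · 50. (Sign doesn't affect v_p.) So v_11(50) = 0.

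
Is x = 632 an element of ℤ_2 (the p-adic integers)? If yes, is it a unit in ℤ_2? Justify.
x ∈ ℤ_2 but not a unit; v_2(x) = 3 > 0

ℤ_2 = {x ∈ ℚ_2 : v_2(x) ≥ 0} and ℤ_2^× = {x ∈ ℤ_2 : v_2(x) = 0}. Here v_2(632) = v_2(num) − v_2(den) = 3; compare against these criteria.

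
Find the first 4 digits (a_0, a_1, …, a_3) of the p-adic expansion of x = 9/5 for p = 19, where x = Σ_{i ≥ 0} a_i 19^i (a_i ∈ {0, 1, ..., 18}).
(a_0, …, a_3) = (17, 3, 15, 3)

v_19(9/5) = 0 (numerator and denominator both coprime to 19), so x ∈ ℤ_19^×. Compute digits iteratively via a_i = x_i mod 19, x_{i+1} = (x_i − a_i)/19, with x_0 = x:
  x_0 = 9/5;  a_0 = 17;  x_1 = (x_0 − 17)/19 = -4/5
  x_1 = -4/5;  a_1 = 3;  x_2 = (x_1 − 3)/19 = -1/5
  x_2 = -1/5;  a_2 = 15;  x_3 = (x_2 − 15)/19 = -4/5
  x_3 = -4/5;  a_3 = 3;  x_4 = (x_3 − 3)/19 = -1/5
Digits: (17, 3, 15, 3).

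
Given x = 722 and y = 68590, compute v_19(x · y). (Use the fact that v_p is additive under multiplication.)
v_19(49521980) = 5

v_p(x) = 2 (factor: 722 = 19^2 · 2); v_p(y) = 3 (factor: 68590 = 19^3 · 10). Additivity: v_p(xy) = v_p(x) + v_p(y) = 2 + 3 = 5. (Direct check: xy = 49521980 = 19^5 · (20).)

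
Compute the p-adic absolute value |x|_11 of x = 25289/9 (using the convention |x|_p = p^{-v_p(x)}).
|25289/9|_11 = 1/1331

Step 1 — compute v_11(x) by factoring powers of 11 out of the numerator and denominator: v_11(25289/9) = 3. Step 2 — apply |x|_p = p^{-v_p(x)} = 11^{-3} = 1/1331.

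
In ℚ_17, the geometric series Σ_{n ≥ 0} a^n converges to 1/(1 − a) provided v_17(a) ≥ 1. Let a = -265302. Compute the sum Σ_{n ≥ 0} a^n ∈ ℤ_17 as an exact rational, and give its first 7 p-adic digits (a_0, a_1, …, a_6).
Σ a^n = 1/(1 − a) = 1/265303;  first 7 digits = (1, 0, 0, 14, 13, 16, 8)

v_17(a) = 3 ≥ 1, so the series converges in ℤ_17 to 1/(1 − a) = 1/(1 − (-265302)) = 1/265303. Expand this rational in ℤ_17: compute digits iteratively via d_i = x_i mod 17, x_{i+1} = (x_i − d_i)/17. The first 7 digits are (1, 0, 0, 14, 13, 16, 8).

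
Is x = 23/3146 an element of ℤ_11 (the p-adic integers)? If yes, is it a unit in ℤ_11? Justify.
x ∉ ℤ_11 (v_11(x) = -2 < 0)

ℤ_11 = {x ∈ ℚ_11 : v_11(x) ≥ 0} and ℤ_11^× = {x ∈ ℤ_11 : v_11(x) = 0}. Here v_11(23/3146) = v_11(num) − v_11(den) = -2; compare against these criteria.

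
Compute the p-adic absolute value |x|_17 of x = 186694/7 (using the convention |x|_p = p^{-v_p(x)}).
|186694/7|_17 = 1/4913

Step 1 — compute v_17(x) by factoring powers of 17 out of the numerator and denominator: v_17(186694/7) = 3. Step 2 — apply |x|_p = p^{-v_p(x)} = 17^{-3} = 1/4913.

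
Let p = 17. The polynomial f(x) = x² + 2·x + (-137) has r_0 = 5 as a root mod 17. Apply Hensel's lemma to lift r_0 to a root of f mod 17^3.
r_2 = 4204 (mod 4913)

Hensel: r_{i+1} = r_i − f(r_i)·(f′(r_i))^{-1} mod 17^{i+2}, f′(x) = 2x + 2. Iterate:
  r_0 = 5 (mod 17)
  r_1 = 158 (mod 289)
  r_2 = 4204 (mod 4913)
Final: r = 4204 satisfies f(r) ≡ 0 mod 17^3.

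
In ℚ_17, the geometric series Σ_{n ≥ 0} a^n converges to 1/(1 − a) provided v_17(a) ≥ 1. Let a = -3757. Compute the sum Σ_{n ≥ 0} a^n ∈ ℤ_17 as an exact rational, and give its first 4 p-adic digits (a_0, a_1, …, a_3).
Σ a^n = 1/(1 − a) = 1/3758;  first 4 digits = (1, 0, 4, 16)

v_17(a) = 2 ≥ 1, so the series converges in ℤ_17 to 1/(1 − a) = 1/(1 − (-3757)) = 1/3758. Expand this rational in ℤ_17: compute digits iteratively via d_i = x_i mod 17, x_{i+1} = (x_i − d_i)/17. The first 4 digits are (1, 0, 4, 16).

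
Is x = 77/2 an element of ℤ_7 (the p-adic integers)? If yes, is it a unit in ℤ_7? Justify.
x ∈ ℤ_7 but not a unit; v_7(x) = 1 > 0

ℤ_7 = {x ∈ ℚ_7 : v_7(x) ≥ 0} and ℤ_7^× = {x ∈ ℤ_7 : v_7(x) = 0}. Here v_7(77/2) = v_7(num) − v_7(den) = 1; compare against these criteria.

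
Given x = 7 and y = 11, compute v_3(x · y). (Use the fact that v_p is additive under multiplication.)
v_3(77) = 0

v_p(x) = 0 (factor: 7 = 3^0 · 7); v_p(y) = 0 (factor: 11 = 3^0 · 11). Additivity: v_p(xy) = v_p(x) + v_p(y) = 0 + 0 = 0. (Direct check: xy = 77 = 3^0 · (77).)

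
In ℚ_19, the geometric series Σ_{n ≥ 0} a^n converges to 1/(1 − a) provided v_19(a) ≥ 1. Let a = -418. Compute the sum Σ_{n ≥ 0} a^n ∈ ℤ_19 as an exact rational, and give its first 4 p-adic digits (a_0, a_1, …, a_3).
Σ a^n = 1/(1 − a) = 1/419;  first 4 digits = (1, 16, 7, 17)

v_19(a) = 1 ≥ 1, so the series converges in ℤ_19 to 1/(1 − a) = 1/(1 − (-418)) = 1/419. Expand this rational in ℤ_19: compute digits iteratively via d_i = x_i mod 19, x_{i+1} = (x_i − d_i)/19. The first 4 digits are (1, 16, 7, 17).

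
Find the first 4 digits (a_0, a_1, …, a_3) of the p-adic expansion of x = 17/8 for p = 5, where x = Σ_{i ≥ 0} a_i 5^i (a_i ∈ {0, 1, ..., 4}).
(a_0, …, a_3) = (4, 4, 1, 4)

v_5(17/8) = 0 (numerator and denominator both coprime to 5), so x ∈ ℤ_5^×. Compute digits iteratively via a_i = x_i mod 5, x_{i+1} = (x_i − a_i)/5, with x_0 = x:
  x_0 = 17/8;  a_0 = 4;  x_1 = (x_0 − 4)/5 = -3/8
  x_1 = -3/8;  a_1 = 4;  x_2 = (x_1 − 4)/5 = -7/8
  x_2 = -7/8;  a_2 = 1;  x_3 = (x_2 − 1)/5 = -3/8
  x_3 = -3/8;  a_3 = 4;  x_4 = (x_3 − 4)/5 = -7/8
Digits: (4, 4, 1, 4).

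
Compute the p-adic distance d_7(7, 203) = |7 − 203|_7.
d_7(7, 203) = 1/49

Step 1 — x − y = 7 − 203 = -196. Step 2 — v_7(-196) = 2 (factor: -196 = −(7^2 · 4); the sign does not affect v_p). Step 3 — |x − y|_7 = 7^{-2} = 1/49.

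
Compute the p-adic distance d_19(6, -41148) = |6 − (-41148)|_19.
d_19(6, -41148) = 1/6859

Step 1 — x − y = 6 − (-41148) = 41154. Step 2 — v_19(41154) = 3 (factor: 41154 = (19^3 · 6); the sign does not affect v_p). Step 3 — |x − y|_19 = 19^{-3} = 1/6859.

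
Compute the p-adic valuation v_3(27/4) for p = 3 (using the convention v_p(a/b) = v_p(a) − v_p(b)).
v_3(27/4) = 3

Factor powers of 3 from the numerator and denominator of the reduced fraction: 27 = 3^3 · 1 and 4 = 3^0 · 4. Apply v_p(a/b) = v_p(a) − v_p(b): v_3(27/4) = 3 − 0 = 3.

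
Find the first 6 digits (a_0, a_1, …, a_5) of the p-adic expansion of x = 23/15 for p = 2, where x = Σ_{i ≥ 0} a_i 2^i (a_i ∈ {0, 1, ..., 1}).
(a_0, …, a_5) = (1, 0, 0, 1, 1, 1)

v_2(23/15) = 0 (numerator and denominator both coprime to 2), so x ∈ ℤ_2^×. Compute digits iteratively via a_i = x_i mod 2, x_{i+1} = (x_i − a_i)/2, with x_0 = x:
  x_0 = 23/15;  a_0 = 1;  x_1 = (x_0 − 1)/2 = 4/15
  x_1 = 4/15;  a_1 = 0;  x_2 = (x_1 − 0)/2 = 2/15
  x_2 = 2/15;  a_2 = 0;  x_3 = (x_2 − 0)/2 = 1/15
  x_3 = 1/15;  a_3 = 1;  x_4 = (x_3 − 1)/2 = -7/15
  x_4 = -7/15;  a_4 = 1;  x_5 = (x_4 − 1)/2 = -11/15
  x_5 = -11/15;  a_5 = 1;  x_6 = (x_5 − 1)/2 = -13/15
Digits: (1, 0, 0, 1, 1, 1).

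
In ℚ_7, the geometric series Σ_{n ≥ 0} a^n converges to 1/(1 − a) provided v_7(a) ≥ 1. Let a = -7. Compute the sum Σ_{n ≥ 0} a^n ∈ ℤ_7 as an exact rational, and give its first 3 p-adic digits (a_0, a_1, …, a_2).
Σ a^n = 1/(1 − a) = 1/8;  first 3 digits = (1, 6, 0)

v_7(a) = 1 ≥ 1, so the series converges in ℤ_7 to 1/(1 − a) = 1/(1 − (-7)) = 1/8. Expand this rational in ℤ_7: compute digits iteratively via d_i = x_i mod 7, x_{i+1} = (x_i − d_i)/7. The first 3 digits are (1, 6, 0).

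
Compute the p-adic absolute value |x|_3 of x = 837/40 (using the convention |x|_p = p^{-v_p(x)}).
|837/40|_3 = 1/27

Step 1 — compute v_3(x) by factoring powers of 3 out of the numerator and denominator: v_3(837/40) = 3. Step 2 — apply |x|_p = p^{-v_p(x)} = 3^{-3} = 1/27.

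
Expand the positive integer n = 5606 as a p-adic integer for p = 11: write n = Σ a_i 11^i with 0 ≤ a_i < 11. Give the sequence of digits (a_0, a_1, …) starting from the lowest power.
(a_0, a_1, …) = (7, 3, 2, 4)

Repeated division by 11 gives the digits low-to-high: 5606 = 7 + 3·11^1 + 2·11^2 + 4·11^3. Digit sequence: (7, 3, 2, 4).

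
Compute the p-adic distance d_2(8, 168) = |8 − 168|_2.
d_2(8, 168) = 1/32

Step 1 — x − y = 8 − 168 = -160. Step 2 — v_2(-160) = 5 (factor: -160 = −(2^5 · 5); the sign does not affect v_p). Step 3 — |x − y|_2 = 2^{-5} = 1/32.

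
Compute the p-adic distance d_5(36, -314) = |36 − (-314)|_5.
d_5(36, -314) = 1/25

Step 1 — x − y = 36 − (-314) = 350. Step 2 — v_5(350) = 2 (factor: 350 = (5^2 · 14); the sign does not affect v_p). Step 3 — |x − y|_5 = 5^{-2} = 1/25.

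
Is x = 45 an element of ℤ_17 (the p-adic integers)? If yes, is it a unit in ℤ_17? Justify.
x ∈ ℤ_17^× (unit); v_17(x) = 0

ℤ_17 = {x ∈ ℚ_17 : v_17(x) ≥ 0} and ℤ_17^× = {x ∈ ℤ_17 : v_17(x) = 0}. Here v_17(45) = v_17(num) − v_17(den) = 0; compare against these criteria.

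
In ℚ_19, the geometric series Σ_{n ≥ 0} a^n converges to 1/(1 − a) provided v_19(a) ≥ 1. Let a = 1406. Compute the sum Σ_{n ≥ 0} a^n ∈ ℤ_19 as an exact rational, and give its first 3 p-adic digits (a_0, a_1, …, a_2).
Σ a^n = 1/(1 − a) = -1/1405;  first 3 digits = (1, 17, 7)

v_19(a) = 1 ≥ 1, so the series converges in ℤ_19 to 1/(1 − a) = 1/(1 − 1406) = -1/1405. Expand this rational in ℤ_19: compute digits iteratively via d_i = x_i mod 19, x_{i+1} = (x_i − d_i)/19. The first 3 digits are (1, 17, 7).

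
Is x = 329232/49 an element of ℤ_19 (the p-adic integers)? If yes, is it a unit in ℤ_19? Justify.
x ∈ ℤ_19 but not a unit; v_19(x) = 3 > 0

ℤ_19 = {x ∈ ℚ_19 : v_19(x) ≥ 0} and ℤ_19^× = {x ∈ ℤ_19 : v_19(x) = 0}. Here v_19(329232/49) = v_19(num) − v_19(den) = 3; compare against these criteria.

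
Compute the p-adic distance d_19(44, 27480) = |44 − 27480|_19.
d_19(44, 27480) = 1/6859

Step 1 — x − y = 44 − 27480 = -27436. Step 2 — v_19(-27436) = 3 (factor: -27436 = −(19^3 · 4); the sign does not affect v_p). Step 3 — |x − y|_19 = 19^{-3} = 1/6859.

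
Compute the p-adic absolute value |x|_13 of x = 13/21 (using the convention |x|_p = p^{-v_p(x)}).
|13/21|_13 = 1/13

Step 1 — compute v_13(x) by factoring powers of 13 out of the numerator and denominator: v_13(13/21) = 1. Step 2 — apply |x|_p = p^{-v_p(x)} = 13^{-1} = 1/13.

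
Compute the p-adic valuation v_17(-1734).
v_17(-1734) = 2

v_17(n) is the largest exponent k such that 17^k divides n. Factor out: -1734 = -17^2 · 6. (Sign doesn't affect v_p.) So v_17(-1734) = 2.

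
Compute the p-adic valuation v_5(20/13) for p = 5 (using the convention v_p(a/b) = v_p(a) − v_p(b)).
v_5(20/13) = 1

Factor powers of 5 from the numerator and denominator of the reduced fraction: 20 = 5^1 · 4 and 13 = 5^0 · 13. Apply v_p(a/b) = v_p(a) − v_p(b): v_5(20/13) = 1 − 0 = 1.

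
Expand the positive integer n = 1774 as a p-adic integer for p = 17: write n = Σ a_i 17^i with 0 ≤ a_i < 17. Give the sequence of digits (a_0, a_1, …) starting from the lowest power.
(a_0, a_1, …) = (6, 2, 6)

Repeated division by 17 gives the digits low-to-high: 1774 = 6 + 2·17^1 + 6·17^2. Digit sequence: (6, 2, 6).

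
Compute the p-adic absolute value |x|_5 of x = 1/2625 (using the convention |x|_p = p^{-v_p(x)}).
|1/2625|_5 = 125

Step 1 — compute v_5(x) by factoring powers of 5 out of the numerator and denominator: v_5(1/2625) = -3. Step 2 — apply |x|_p = p^{-v_p(x)} = 5^{3} = 125.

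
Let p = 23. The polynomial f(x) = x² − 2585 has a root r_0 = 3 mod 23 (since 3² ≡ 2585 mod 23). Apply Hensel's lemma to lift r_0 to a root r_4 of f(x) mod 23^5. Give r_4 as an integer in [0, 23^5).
r_4 = 1683005 (mod 6436343)

Hensel's recurrence: r_{i+1} = r_i − f(r_i)·(f′(r_i))^{-1} mod 23^{i+2}, with f′(x) = 2x. Iterate:
  r_0 = 3 (mod 23)
  r_1 = 256 (mod 529)
  r_2 = 3959 (mod 12167)
  r_3 = 3959 (mod 279841)
  r_4 = 1683005 (mod 6436343)
Final: r_4 = 1683005, and one checks f(r_4) ≡ 0 mod 23^5.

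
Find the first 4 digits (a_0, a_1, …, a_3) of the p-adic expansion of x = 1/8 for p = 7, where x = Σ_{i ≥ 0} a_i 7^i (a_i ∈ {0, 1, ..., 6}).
(a_0, …, a_3) = (1, 6, 0, 6)

v_7(1/8) = 0 (numerator and denominator both coprime to 7), so x ∈ ℤ_7^×. Compute digits iteratively via a_i = x_i mod 7, x_{i+1} = (x_i − a_i)/7, with x_0 = x:
  x_0 = 1/8;  a_0 = 1;  x_1 = (x_0 − 1)/7 = -1/8
  x_1 = -1/8;  a_1 = 6;  x_2 = (x_1 − 6)/7 = -7/8
  x_2 = -7/8;  a_2 = 0;  x_3 = (x_2 − 0)/7 = -1/8
  x_3 = -1/8;  a_3 = 6;  x_4 = (x_3 − 6)/7 = -7/8
Digits: (1, 6, 0, 6).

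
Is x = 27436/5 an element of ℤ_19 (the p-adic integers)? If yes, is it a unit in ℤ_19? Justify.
x ∈ ℤ_19 but not a unit; v_19(x) = 3 > 0

ℤ_19 = {x ∈ ℚ_19 : v_19(x) ≥ 0} and ℤ_19^× = {x ∈ ℤ_19 : v_19(x) = 0}. Here v_19(27436/5) = v_19(num) − v_19(den) = 3; compare against these criteria.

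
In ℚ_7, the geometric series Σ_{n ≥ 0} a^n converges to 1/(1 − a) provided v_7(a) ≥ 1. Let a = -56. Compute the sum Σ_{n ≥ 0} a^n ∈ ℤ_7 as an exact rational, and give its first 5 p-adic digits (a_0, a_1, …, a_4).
Σ a^n = 1/(1 − a) = 1/57;  first 5 digits = (1, 6, 6, 0, 6)

v_7(a) = 1 ≥ 1, so the series converges in ℤ_7 to 1/(1 − a) = 1/(1 − (-56)) = 1/57. Expand this rational in ℤ_7: compute digits iteratively via d_i = x_i mod 7, x_{i+1} = (x_i − d_i)/7. The first 5 digits are (1, 6, 6, 0, 6).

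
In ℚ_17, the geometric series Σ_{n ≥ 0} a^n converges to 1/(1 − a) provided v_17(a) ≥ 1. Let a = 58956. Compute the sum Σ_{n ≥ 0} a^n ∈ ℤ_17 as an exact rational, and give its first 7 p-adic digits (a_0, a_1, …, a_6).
Σ a^n = 1/(1 − a) = -1/58955;  first 7 digits = (1, 0, 0, 12, 0, 0, 8)

v_17(a) = 3 ≥ 1, so the series converges in ℤ_17 to 1/(1 − a) = 1/(1 − 58956) = -1/58955. Expand this rational in ℤ_17: compute digits iteratively via d_i = x_i mod 17, x_{i+1} = (x_i − d_i)/17. The first 7 digits are (1, 0, 0, 12, 0, 0, 8).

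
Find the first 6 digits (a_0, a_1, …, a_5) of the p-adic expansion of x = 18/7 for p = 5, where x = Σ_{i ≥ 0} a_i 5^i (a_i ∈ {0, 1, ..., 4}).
(a_0, …, a_5) = (4, 4, 2, 3, 0, 2)

v_5(18/7) = 0 (numerator and denominator both coprime to 5), so x ∈ ℤ_5^×. Compute digits iteratively via a_i = x_i mod 5, x_{i+1} = (x_i − a_i)/5, with x_0 = x:
  x_0 = 18/7;  a_0 = 4;  x_1 = (x_0 − 4)/5 = -2/7
  x_1 = -2/7;  a_1 = 4;  x_2 = (x_1 − 4)/5 = -6/7
  x_2 = -6/7;  a_2 = 2;  x_3 = (x_2 − 2)/5 = -4/7
  x_3 = -4/7;  a_3 = 3;  x_4 = (x_3 − 3)/5 = -5/7
  x_4 = -5/7;  a_4 = 0;  x_5 = (x_4 − 0)/5 = -1/7
  x_5 = -1/7;  a_5 = 2;  x_6 = (x_5 − 2)/5 = -3/7
Digits: (4, 4, 2, 3, 0, 2).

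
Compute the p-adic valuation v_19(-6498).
v_19(-6498) = 2

v_19(n) is the largest exponent k such that 19^k divides n. Factor out: -6498 = -19^2 · 18. (Sign doesn't affect v_p.) So v_19(-6498) = 2.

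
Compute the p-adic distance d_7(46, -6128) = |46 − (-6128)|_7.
d_7(46, -6128) = 1/343

Step 1 — x − y = 46 − (-6128) = 6174. Step 2 — v_7(6174) = 3 (factor: 6174 = (7^3 · 18); the sign does not affect v_p). Step 3 — |x − y|_7 = 7^{-3} = 1/343.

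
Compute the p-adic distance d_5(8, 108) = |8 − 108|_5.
d_5(8, 108) = 1/25

Step 1 — x − y = 8 − 108 = -100. Step 2 — v_5(-100) = 2 (factor: -100 = −(5^2 · 4); the sign does not affect v_p). Step 3 — |x − y|_5 = 5^{-2} = 1/25.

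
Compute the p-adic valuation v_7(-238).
v_7(-238) = 1

v_7(n) is the largest exponent k such that 7^k divides n. Factor out: -238 = -7^1 · 34. (Sign doesn't affect v_p.) So v_7(-238) = 1.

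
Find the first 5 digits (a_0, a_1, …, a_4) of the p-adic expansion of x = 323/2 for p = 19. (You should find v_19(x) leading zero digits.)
(a_0, …, a_4) = (0, 18, 9, 9, 9)

v_19(323/2) = 1, so a_0 = ... = a_0 = 0. Factor out: x = 19^1 · u with u = 17/2 a unit in ℤ_19. Expand u iteratively via a_{v+i} = u_i mod 19, u_{i+1} = (u_i − a_{v+i})/19:
  u_0 = 17/2;  a_1 = 18;  u_1 = (u_0 − 18)/19 = -1/2
  u_1 = -1/2;  a_2 = 9;  u_2 = (u_1 − 9)/19 = -1/2
  u_2 = -1/2;  a_3 = 9;  u_3 = (u_2 − 9)/19 = -1/2
  u_3 = -1/2;  a_4 = 9;  u_4 = (u_3 − 9)/19 = -1/2
Digits: (0, 18, 9, 9, 9).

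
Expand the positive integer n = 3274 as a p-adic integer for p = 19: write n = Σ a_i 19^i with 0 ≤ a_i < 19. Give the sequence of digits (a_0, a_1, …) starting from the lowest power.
(a_0, a_1, …) = (6, 1, 9)

Repeated division by 19 gives the digits low-to-high: 3274 = 6 + 1·19^1 + 9·19^2. Digit sequence: (6, 1, 9).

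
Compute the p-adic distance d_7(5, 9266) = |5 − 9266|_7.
d_7(5, 9266) = 1/343

Step 1 — x − y = 5 − 9266 = -9261. Step 2 — v_7(-9261) = 3 (factor: -9261 = −(7^3 · 27); the sign does not affect v_p). Step 3 — |x − y|_7 = 7^{-3} = 1/343.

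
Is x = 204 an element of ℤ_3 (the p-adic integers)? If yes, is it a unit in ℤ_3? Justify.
x ∈ ℤ_3 but not a unit; v_3(x) = 1 > 0

ℤ_3 = {x ∈ ℚ_3 : v_3(x) ≥ 0} and ℤ_3^× = {x ∈ ℤ_3 : v_3(x) = 0}. Here v_3(204) = v_3(num) − v_3(den) = 1; compare against these criteria.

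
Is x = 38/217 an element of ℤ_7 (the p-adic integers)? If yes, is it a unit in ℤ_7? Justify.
x ∉ ℤ_7 (v_7(x) = -1 < 0)

ℤ_7 = {x ∈ ℚ_7 : v_7(x) ≥ 0} and ℤ_7^× = {x ∈ ℤ_7 : v_7(x) = 0}. Here v_7(38/217) = v_7(num) − v_7(den) = -1; compare against these criteria.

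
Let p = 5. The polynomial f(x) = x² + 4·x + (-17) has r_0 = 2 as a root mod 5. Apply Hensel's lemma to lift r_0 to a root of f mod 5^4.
r_3 = 162 (mod 625)

Hensel: r_{i+1} = r_i − f(r_i)·(f′(r_i))^{-1} mod 5^{i+2}, f′(x) = 2x + 4. Iterate:
  r_0 = 2 (mod 5)
  r_1 = 12 (mod 25)
  r_2 = 37 (mod 125)
  r_3 = 162 (mod 625)
Final: r = 162 satisfies f(r) ≡ 0 mod 5^4.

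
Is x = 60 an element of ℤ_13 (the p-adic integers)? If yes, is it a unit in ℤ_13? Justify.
x ∈ ℤ_13^× (unit); v_13(x) = 0

ℤ_13 = {x ∈ ℚ_13 : v_13(x) ≥ 0} and ℤ_13^× = {x ∈ ℤ_13 : v_13(x) = 0}. Here v_13(60) = v_13(num) − v_13(den) = 0; compare against these criteria.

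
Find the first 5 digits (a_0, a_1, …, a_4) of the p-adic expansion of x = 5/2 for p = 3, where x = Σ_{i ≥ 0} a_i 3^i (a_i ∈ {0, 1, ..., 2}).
(a_0, …, a_4) = (1, 2, 1, 1, 1)

v_3(5/2) = 0 (numerator and denominator both coprime to 3), so x ∈ ℤ_3^×. Compute digits iteratively via a_i = x_i mod 3, x_{i+1} = (x_i − a_i)/3, with x_0 = x:
  x_0 = 5/2;  a_0 = 1;  x_1 = (x_0 − 1)/3 = 1/2
  x_1 = 1/2;  a_1 = 2;  x_2 = (x_1 − 2)/3 = -1/2
  x_2 = -1/2;  a_2 = 1;  x_3 = (x_2 − 1)/3 = -1/2
  x_3 = -1/2;  a_3 = 1;  x_4 = (x_3 − 1)/3 = -1/2
  x_4 = -1/2;  a_4 = 1;  x_5 = (x_4 − 1)/3 = -1/2
Digits: (1, 2, 1, 1, 1).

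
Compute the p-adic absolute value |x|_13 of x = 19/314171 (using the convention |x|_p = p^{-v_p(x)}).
|19/314171|_13 = 28561

Step 1 — compute v_13(x) by factoring powers of 13 out of the numerator and denominator: v_13(19/314171) = -4. Step 2 — apply |x|_p = p^{-v_p(x)} = 13^{4} = 28561.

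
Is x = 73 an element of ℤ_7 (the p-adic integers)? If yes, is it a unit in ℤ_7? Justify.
x ∈ ℤ_7^× (unit); v_7(x) = 0

ℤ_7 = {x ∈ ℚ_7 : v_7(x) ≥ 0} and ℤ_7^× = {x ∈ ℤ_7 : v_7(x) = 0}. Here v_7(73) = v_7(num) − v_7(den) = 0; compare against these criteria.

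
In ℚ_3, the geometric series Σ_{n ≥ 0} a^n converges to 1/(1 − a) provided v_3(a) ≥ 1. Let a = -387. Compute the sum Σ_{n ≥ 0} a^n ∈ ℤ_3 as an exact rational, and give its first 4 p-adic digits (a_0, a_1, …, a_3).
Σ a^n = 1/(1 − a) = 1/388;  first 4 digits = (1, 0, 2, 0)

v_3(a) = 2 ≥ 1, so the series converges in ℤ_3 to 1/(1 − a) = 1/(1 − (-387)) = 1/388. Expand this rational in ℤ_3: compute digits iteratively via d_i = x_i mod 3, x_{i+1} = (x_i − d_i)/3. The first 4 digits are (1, 0, 2, 0).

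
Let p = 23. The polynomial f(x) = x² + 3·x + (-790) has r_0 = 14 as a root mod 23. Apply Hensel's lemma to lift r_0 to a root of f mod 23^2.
r_1 = 83 (mod 529)

Hensel: r_{i+1} = r_i − f(r_i)·(f′(r_i))^{-1} mod 23^{i+2}, f′(x) = 2x + 3. Iterate:
  r_0 = 14 (mod 23)
  r_1 = 83 (mod 529)
Final: r = 83 satisfies f(r) ≡ 0 mod 23^2.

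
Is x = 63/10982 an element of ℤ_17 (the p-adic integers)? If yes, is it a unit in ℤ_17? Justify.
x ∉ ℤ_17 (v_17(x) = -2 < 0)

ℤ_17 = {x ∈ ℚ_17 : v_17(x) ≥ 0} and ℤ_17^× = {x ∈ ℤ_17 : v_17(x) = 0}. Here v_17(63/10982) = v_17(num) − v_17(den) = -2; compare against these criteria.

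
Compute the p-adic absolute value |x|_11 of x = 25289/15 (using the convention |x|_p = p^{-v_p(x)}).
|25289/15|_11 = 1/1331

Step 1 — compute v_11(x) by factoring powers of 11 out of the numerator and denominator: v_11(25289/15) = 3. Step 2 — apply |x|_p = p^{-v_p(x)} = 11^{-3} = 1/1331.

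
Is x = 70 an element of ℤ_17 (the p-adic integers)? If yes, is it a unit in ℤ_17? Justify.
x ∈ ℤ_17^× (unit); v_17(x) = 0

ℤ_17 = {x ∈ ℚ_17 : v_17(x) ≥ 0} and ℤ_17^× = {x ∈ ℤ_17 : v_17(x) = 0}. Here v_17(70) = v_17(num) − v_17(den) = 0; compare against these criteria.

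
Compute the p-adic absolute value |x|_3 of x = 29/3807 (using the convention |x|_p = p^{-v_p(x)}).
|29/3807|_3 = 81

Step 1 — compute v_3(x) by factoring powers of 3 out of the numerator and denominator: v_3(29/3807) = -4. Step 2 — apply |x|_p = p^{-v_p(x)} = 3^{4} = 81.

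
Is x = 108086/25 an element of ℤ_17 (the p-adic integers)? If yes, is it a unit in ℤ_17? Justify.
x ∈ ℤ_17 but not a unit; v_17(x) = 3 > 0

ℤ_17 = {x ∈ ℚ_17 : v_17(x) ≥ 0} and ℤ_17^× = {x ∈ ℤ_17 : v_17(x) = 0}. Here v_17(108086/25) = v_17(num) − v_17(den) = 3; compare against these criteria.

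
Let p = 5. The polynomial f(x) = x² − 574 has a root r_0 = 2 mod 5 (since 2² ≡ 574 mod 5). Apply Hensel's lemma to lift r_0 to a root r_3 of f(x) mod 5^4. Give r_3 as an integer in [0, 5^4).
r_3 = 357 (mod 625)

Hensel's recurrence: r_{i+1} = r_i − f(r_i)·(f′(r_i))^{-1} mod 5^{i+2}, with f′(x) = 2x. Iterate:
  r_0 = 2 (mod 5)
  r_1 = 7 (mod 25)
  r_2 = 107 (mod 125)
  r_3 = 357 (mod 625)
Final: r_3 = 357, and one checks f(r_3) ≡ 0 mod 5^4.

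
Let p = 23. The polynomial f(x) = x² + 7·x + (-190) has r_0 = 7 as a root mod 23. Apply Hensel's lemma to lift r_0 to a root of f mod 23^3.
r_2 = 490 (mod 12167)

Hensel: r_{i+1} = r_i − f(r_i)·(f′(r_i))^{-1} mod 23^{i+2}, f′(x) = 2x + 7. Iterate:
  r_0 = 7 (mod 23)
  r_1 = 490 (mod 529)
  r_2 = 490 (mod 12167)
Final: r = 490 satisfies f(r) ≡ 0 mod 23^3.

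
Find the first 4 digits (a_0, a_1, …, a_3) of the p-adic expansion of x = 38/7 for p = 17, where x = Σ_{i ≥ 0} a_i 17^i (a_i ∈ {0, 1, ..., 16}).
(a_0, …, a_3) = (3, 5, 7, 2)

v_17(38/7) = 0 (numerator and denominator both coprime to 17), so x ∈ ℤ_17^×. Compute digits iteratively via a_i = x_i mod 17, x_{i+1} = (x_i − a_i)/17, with x_0 = x:
  x_0 = 38/7;  a_0 = 3;  x_1 = (x_0 − 3)/17 = 1/7
  x_1 = 1/7;  a_1 = 5;  x_2 = (x_1 − 5)/17 = -2/7
  x_2 = -2/7;  a_2 = 7;  x_3 = (x_2 − 7)/17 = -3/7
  x_3 = -3/7;  a_3 = 2;  x_4 = (x_3 − 2)/17 = -1/7
Digits: (3, 5, 7, 2).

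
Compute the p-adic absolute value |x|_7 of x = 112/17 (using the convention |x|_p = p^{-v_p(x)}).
|112/17|_7 = 1/7

Step 1 — compute v_7(x) by factoring powers of 7 out of the numerator and denominator: v_7(112/17) = 1. Step 2 — apply |x|_p = p^{-v_p(x)} = 7^{-1} = 1/7.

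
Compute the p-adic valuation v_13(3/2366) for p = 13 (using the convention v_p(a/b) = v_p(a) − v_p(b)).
v_13(3/2366) = -2

Factor powers of 13 from the numerator and denominator of the reduced fraction: 3 = 13^0 · 3 and 2366 = 13^2 · 14. Apply v_p(a/b) = v_p(a) − v_p(b): v_13(3/2366) = 0 − 2 = -2.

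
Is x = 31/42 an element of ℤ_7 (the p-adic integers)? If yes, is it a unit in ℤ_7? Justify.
x ∉ ℤ_7 (v_7(x) = -1 < 0)

ℤ_7 = {x ∈ ℚ_7 : v_7(x) ≥ 0} and ℤ_7^× = {x ∈ ℤ_7 : v_7(x) = 0}. Here v_7(31/42) = v_7(num) − v_7(den) = -1; compare against these criteria.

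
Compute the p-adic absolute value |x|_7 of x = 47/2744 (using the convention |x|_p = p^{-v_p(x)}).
|47/2744|_7 = 343

Step 1 — compute v_7(x) by factoring powers of 7 out of the numerator and denominator: v_7(47/2744) = -3. Step 2 — apply |x|_p = p^{-v_p(x)} = 7^{3} = 343.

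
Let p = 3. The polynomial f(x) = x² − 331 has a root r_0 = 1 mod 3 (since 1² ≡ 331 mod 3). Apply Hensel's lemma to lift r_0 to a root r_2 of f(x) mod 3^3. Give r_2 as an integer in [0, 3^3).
r_2 = 13 (mod 27)

Hensel's recurrence: r_{i+1} = r_i − f(r_i)·(f′(r_i))^{-1} mod 3^{i+2}, with f′(x) = 2x. Iterate:
  r_0 = 1 (mod 3)
  r_1 = 4 (mod 9)
  r_2 = 13 (mod 27)
Final: r_2 = 13, and one checks f(r_2) ≡ 0 mod 3^3.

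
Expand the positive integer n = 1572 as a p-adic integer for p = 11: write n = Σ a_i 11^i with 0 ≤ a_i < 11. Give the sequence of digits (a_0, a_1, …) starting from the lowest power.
(a_0, a_1, …) = (10, 10, 1, 1)

Repeated division by 11 gives the digits low-to-high: 1572 = 10 + 10·11^1 + 1·11^2 + 1·11^3. Digit sequence: (10, 10, 1, 1).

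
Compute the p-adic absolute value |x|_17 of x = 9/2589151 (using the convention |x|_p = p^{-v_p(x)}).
|9/2589151|_17 = 83521

Step 1 — compute v_17(x) by factoring powers of 17 out of the numerator and denominator: v_17(9/2589151) = -4. Step 2 — apply |x|_p = p^{-v_p(x)} = 17^{4} = 83521.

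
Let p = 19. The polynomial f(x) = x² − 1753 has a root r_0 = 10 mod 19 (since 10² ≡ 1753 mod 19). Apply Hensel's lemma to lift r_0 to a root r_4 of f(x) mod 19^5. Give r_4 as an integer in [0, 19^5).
r_4 = 77473 (mod 2476099)

Hensel's recurrence: r_{i+1} = r_i − f(r_i)·(f′(r_i))^{-1} mod 19^{i+2}, with f′(x) = 2x. Iterate:
  r_0 = 10 (mod 19)
  r_1 = 219 (mod 361)
  r_2 = 2024 (mod 6859)
  r_3 = 77473 (mod 130321)
  r_4 = 77473 (mod 2476099)
Final: r_4 = 77473, and one checks f(r_4) ≡ 0 mod 19^5.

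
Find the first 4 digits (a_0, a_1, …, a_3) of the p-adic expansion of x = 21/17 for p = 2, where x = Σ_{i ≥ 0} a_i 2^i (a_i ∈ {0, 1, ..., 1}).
(a_0, …, a_3) = (1, 0, 1, 0)

v_2(21/17) = 0 (numerator and denominator both coprime to 2), so x ∈ ℤ_2^×. Compute digits iteratively via a_i = x_i mod 2, x_{i+1} = (x_i − a_i)/2, with x_0 = x:
  x_0 = 21/17;  a_0 = 1;  x_1 = (x_0 − 1)/2 = 2/17
  x_1 = 2/17;  a_1 = 0;  x_2 = (x_1 − 0)/2 = 1/17
  x_2 = 1/17;  a_2 = 1;  x_3 = (x_2 − 1)/2 = -8/17
  x_3 = -8/17;  a_3 = 0;  x_4 = (x_3 − 0)/2 = -4/17
Digits: (1, 0, 1, 0).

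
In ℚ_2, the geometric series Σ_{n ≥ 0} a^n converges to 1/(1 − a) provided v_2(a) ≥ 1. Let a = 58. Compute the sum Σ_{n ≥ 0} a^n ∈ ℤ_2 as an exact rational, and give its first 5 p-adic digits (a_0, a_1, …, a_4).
Σ a^n = 1/(1 − a) = -1/57;  first 5 digits = (1, 1, 1, 0, 1)

v_2(a) = 1 ≥ 1, so the series converges in ℤ_2 to 1/(1 − a) = 1/(1 − 58) = -1/57. Expand this rational in ℤ_2: compute digits iteratively via d_i = x_i mod 2, x_{i+1} = (x_i − d_i)/2. The first 5 digits are (1, 1, 1, 0, 1).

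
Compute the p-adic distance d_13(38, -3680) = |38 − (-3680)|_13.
d_13(38, -3680) = 1/169

Step 1 — x − y = 38 − (-3680) = 3718. Step 2 — v_13(3718) = 2 (factor: 3718 = (13^2 · 22); the sign does not affect v_p). Step 3 — |x − y|_13 = 13^{-2} = 1/169.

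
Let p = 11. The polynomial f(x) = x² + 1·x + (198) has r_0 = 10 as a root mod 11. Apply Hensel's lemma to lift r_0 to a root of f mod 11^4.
r_3 = 802 (mod 14641)

Hensel: r_{i+1} = r_i − f(r_i)·(f′(r_i))^{-1} mod 11^{i+2}, f′(x) = 2x + 1. Iterate:
  r_0 = 10 (mod 11)
  r_1 = 76 (mod 121)
  r_2 = 802 (mod 1331)
  r_3 = 802 (mod 14641)
Final: r = 802 satisfies f(r) ≡ 0 mod 11^4.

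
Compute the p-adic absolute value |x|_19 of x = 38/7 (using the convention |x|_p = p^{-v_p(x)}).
|38/7|_19 = 1/19

Step 1 — compute v_19(x) by factoring powers of 19 out of the numerator and denominator: v_19(38/7) = 1. Step 2 — apply |x|_p = p^{-v_p(x)} = 19^{-1} = 1/19.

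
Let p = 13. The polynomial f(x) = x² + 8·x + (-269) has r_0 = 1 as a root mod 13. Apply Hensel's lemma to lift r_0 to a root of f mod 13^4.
r_3 = 8308 (mod 28561)

Hensel: r_{i+1} = r_i − f(r_i)·(f′(r_i))^{-1} mod 13^{i+2}, f′(x) = 2x + 8. Iterate:
  r_0 = 1 (mod 13)
  r_1 = 27 (mod 169)
  r_2 = 1717 (mod 2197)
  r_3 = 8308 (mod 28561)
Final: r = 8308 satisfies f(r) ≡ 0 mod 13^4.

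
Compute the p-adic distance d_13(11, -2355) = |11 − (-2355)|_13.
d_13(11, -2355) = 1/169

Step 1 — x − y = 11 − (-2355) = 2366. Step 2 — v_13(2366) = 2 (factor: 2366 = (13^2 · 14); the sign does not affect v_p). Step 3 — |x − y|_13 = 13^{-2} = 1/169.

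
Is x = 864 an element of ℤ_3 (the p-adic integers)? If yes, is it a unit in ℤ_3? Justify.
x ∈ ℤ_3 but not a unit; v_3(x) = 3 > 0

ℤ_3 = {x ∈ ℚ_3 : v_3(x) ≥ 0} and ℤ_3^× = {x ∈ ℤ_3 : v_3(x) = 0}. Here v_3(864) = v_3(num) − v_3(den) = 3; compare against these criteria.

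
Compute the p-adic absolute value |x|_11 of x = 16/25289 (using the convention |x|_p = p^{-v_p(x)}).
|16/25289|_11 = 1331

Step 1 — compute v_11(x) by factoring powers of 11 out of the numerator and denominator: v_11(16/25289) = -3. Step 2 — apply |x|_p = p^{-v_p(x)} = 11^{3} = 1331.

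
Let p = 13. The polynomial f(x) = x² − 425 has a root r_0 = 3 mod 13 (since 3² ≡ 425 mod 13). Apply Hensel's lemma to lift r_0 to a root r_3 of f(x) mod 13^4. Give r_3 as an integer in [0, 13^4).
r_3 = 6269 (mod 28561)

Hensel's recurrence: r_{i+1} = r_i − f(r_i)·(f′(r_i))^{-1} mod 13^{i+2}, with f′(x) = 2x. Iterate:
  r_0 = 3 (mod 13)
  r_1 = 16 (mod 169)
  r_2 = 1875 (mod 2197)
  r_3 = 6269 (mod 28561)
Final: r_3 = 6269, and one checks f(r_3) ≡ 0 mod 13^4.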